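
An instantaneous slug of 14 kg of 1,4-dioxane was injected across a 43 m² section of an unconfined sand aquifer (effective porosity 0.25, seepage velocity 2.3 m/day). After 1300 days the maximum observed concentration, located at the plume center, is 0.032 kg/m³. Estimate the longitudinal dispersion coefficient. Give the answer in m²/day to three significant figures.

At the plume center C_max = M/(n_e·A·√(4πDt)), so D = M²/(4πt·(n_e·A·C_max)²).
n_e·A·C_max = 0.25 × 43 × 0.032 = 0.3440 kg/m.
D = 14²/(4π × 1300 × 0.3440²) = 0.101 m²/day.

0.101 m²/day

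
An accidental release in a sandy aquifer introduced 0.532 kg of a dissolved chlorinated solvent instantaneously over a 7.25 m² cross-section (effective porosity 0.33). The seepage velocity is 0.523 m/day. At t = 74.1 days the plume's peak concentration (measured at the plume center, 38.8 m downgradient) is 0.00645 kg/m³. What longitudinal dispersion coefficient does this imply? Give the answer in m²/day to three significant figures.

1.28 m²/day

At the plume center C_max = M/(n_e·A·√(4πDt)), so D = M²/(4πt·(n_e·A·C_max)²).
n_e·A·C_max = 0.33 × 7.25 × 0.00645 = 0.01543 kg/m.
D = 0.532²/(4π × 74.1 × 0.01543²) = 1.28 m²/day.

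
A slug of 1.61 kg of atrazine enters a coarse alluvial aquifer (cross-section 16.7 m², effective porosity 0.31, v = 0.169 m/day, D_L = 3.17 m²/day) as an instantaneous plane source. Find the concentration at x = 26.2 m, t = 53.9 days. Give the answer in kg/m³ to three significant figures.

0.00438 kg/m³

For an instantaneous plane source, C(x,t) = M/(n_e·A·√(4πDt)) · exp(−(x−vt)²/(4Dt)), with n_e·A the pore (flow) area.
Plume center vt = 0.169 × 53.9 = 9.1091 m, so the well at 26.2 m is 17.0909 m downgradient of the peak.
√(4πDt) = 46.34 m, giving peak height M/(n_e·A·√(4πDt)) = 1.61/(0.31 × 16.7 × 46.34) = 0.006711 kg/m³.
(x−vt)²/(4Dt) = (17.0909)²/(4 × 3.17 × 53.9) = 0.4274; exp(−0.4274) = 0.6522.
C = 0.006711 × 0.6522 = 0.00438 kg/m³.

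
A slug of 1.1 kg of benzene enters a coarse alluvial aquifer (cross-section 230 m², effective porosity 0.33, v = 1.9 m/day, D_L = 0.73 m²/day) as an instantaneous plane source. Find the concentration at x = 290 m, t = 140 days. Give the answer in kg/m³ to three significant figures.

For an instantaneous plane source, C(x,t) = M/(n_e·A·√(4πDt)) · exp(−(x−vt)²/(4Dt)), with n_e·A the pore (flow) area.
Plume center vt = 1.9 × 140 = 266 m, so the well at 290 m is 24 m downgradient of the peak.
√(4πDt) = 35.84 m, giving peak height M/(n_e·A·√(4πDt)) = 1.1/(0.33 × 230 × 35.84) = 0.0004044 kg/m³.
(x−vt)²/(4Dt) = (24)²/(4 × 0.73 × 140) = 1.409; exp(−1.409) = 0.2444.
C = 0.0004044 × 0.2444 = 9.88e-05 kg/m³.

9.88e-05 kg/m³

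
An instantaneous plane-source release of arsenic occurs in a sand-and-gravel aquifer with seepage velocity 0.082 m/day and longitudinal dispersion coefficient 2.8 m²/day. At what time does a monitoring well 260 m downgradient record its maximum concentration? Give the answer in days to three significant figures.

For the 1D instantaneous-source solution, setting ∂C/∂t = 0 at fixed x gives v²t² + 2Dt − x² = 0, so t = (√(D² + v²x²) − D)/v².
√(D² + v²x²) = √(2.8² + 0.082² × 260²) = 21.50; v² = 0.006724.
t = (21.50 − 2.8)/0.006724 = 2780 days (vs. the pure-advection estimate x/v = 3170 d).

2780 days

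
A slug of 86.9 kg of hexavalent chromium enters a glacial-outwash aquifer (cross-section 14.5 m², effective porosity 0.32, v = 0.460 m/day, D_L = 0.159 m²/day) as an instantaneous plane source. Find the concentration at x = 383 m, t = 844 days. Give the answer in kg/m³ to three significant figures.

0.433 kg/m³

For an instantaneous plane source, C(x,t) = M/(n_e·A·√(4πDt)) · exp(−(x−vt)²/(4Dt)), with n_e·A the pore (flow) area.
Plume center vt = 0.460 × 844 = 388.24 m, so the well at 383 m is 5.24 m upgradient of the peak.
√(4πDt) = 41.07 m, giving peak height M/(n_e·A·√(4πDt)) = 86.9/(0.32 × 14.5 × 41.07) = 0.4560 kg/m³.
(x−vt)²/(4Dt) = (-5.24)²/(4 × 0.159 × 844) = 0.05115; exp(−0.05115) = 0.9501.
C = 0.4560 × 0.9501 = 0.433 kg/m³.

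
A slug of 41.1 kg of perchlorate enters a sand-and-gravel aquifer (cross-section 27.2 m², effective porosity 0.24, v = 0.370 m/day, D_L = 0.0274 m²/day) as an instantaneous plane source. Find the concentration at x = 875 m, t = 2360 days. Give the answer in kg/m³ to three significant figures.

0.218 kg/m³

For an instantaneous plane source, C(x,t) = M/(n_e·A·√(4πDt)) · exp(−(x−vt)²/(4Dt)), with n_e·A the pore (flow) area.
Plume center vt = 0.370 × 2360 = 873.2 m, so the well at 875 m is 1.8 m downgradient of the peak.
√(4πDt) = 28.51 m, giving peak height M/(n_e·A·√(4πDt)) = 41.1/(0.24 × 27.2 × 28.51) = 0.2208 kg/m³.
(x−vt)²/(4Dt) = (1.8)²/(4 × 0.0274 × 2360) = 0.01253; exp(−0.01253) = 0.9875.
C = 0.2208 × 0.9875 = 0.218 kg/m³.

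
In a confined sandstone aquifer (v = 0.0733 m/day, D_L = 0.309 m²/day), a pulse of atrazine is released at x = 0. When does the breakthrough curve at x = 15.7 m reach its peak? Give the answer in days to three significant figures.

For the 1D instantaneous-source solution, setting ∂C/∂t = 0 at fixed x gives v²t² + 2Dt − x² = 0, so t = (√(D² + v²x²) − D)/v².
√(D² + v²x²) = √(0.309² + 0.0733² × 15.7²) = 1.192; v² = 0.00537289.
t = (1.192 − 0.309)/0.00537289 = 164 days (vs. the pure-advection estimate x/v = 214 d).

164 days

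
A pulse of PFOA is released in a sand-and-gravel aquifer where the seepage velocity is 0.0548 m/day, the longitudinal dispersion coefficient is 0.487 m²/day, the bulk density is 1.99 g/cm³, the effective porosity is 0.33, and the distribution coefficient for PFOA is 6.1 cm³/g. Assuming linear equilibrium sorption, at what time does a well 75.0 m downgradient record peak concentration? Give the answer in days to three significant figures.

Retardation factor R = 1 + ρ_b·K_d/n = 1 + 1.99 × 6.1/0.33 = 37.78.
Sorption retards both mechanisms: v_R = v/R = 0.001451 m/day, D_R = D/R = 0.01289 m²/day.
Peak time from v_R²t² + 2D_R t − x² = 0: t = (√(D_R² + v_R²x²) − D_R)/v_R².
√(D_R² + v_R²x²) = √(0.01289² + 0.001451² × 75.0²) = 0.1096; v_R² = 2.105e-06.
t = (0.1096 − 0.01289)/2.105e-06 = 45900 days.

45900 days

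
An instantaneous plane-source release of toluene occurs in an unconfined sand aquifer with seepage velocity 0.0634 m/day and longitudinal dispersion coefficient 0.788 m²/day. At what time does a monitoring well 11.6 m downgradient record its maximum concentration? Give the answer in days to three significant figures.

For the 1D instantaneous-source solution, setting ∂C/∂t = 0 at fixed x gives v²t² + 2Dt − x² = 0, so t = (√(D² + v²x²) − D)/v².
√(D² + v²x²) = √(0.788² + 0.0634² × 11.6²) = 1.078; v² = 0.00401956.
t = (1.078 − 0.788)/0.00401956 = 72.1 days (vs. the pure-advection estimate x/v = 183 d).

72.1 days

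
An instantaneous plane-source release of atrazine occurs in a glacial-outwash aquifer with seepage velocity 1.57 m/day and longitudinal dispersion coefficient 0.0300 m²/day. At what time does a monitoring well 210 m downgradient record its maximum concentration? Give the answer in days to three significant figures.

For the 1D instantaneous-source solution, setting ∂C/∂t = 0 at fixed x gives v²t² + 2Dt − x² = 0, so t = (√(D² + v²x²) − D)/v².
√(D² + v²x²) = √(0.0300² + 1.57² × 210²) = 329.7; v² = 2.4649.
t = (329.7 − 0.0300)/2.4649 = 134 days (vs. the pure-advection estimate x/v = 134 d).

134 days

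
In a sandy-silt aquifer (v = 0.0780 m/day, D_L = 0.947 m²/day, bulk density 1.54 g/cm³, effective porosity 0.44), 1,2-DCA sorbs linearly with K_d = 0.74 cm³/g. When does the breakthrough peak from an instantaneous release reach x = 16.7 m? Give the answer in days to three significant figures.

391 days

Retardation factor R = 1 + ρ_b·K_d/n = 1 + 1.54 × 0.74/0.44 = 3.590.
Sorption retards both mechanisms: v_R = v/R = 0.02173 m/day, D_R = D/R = 0.2638 m²/day.
Peak time from v_R²t² + 2D_R t − x² = 0: t = (√(D_R² + v_R²x²) − D_R)/v_R².
√(D_R² + v_R²x²) = √(0.2638² + 0.02173² × 16.7²) = 0.4486; v_R² = 0.0004722.
t = (0.4486 − 0.2638)/0.0004722 = 391 days.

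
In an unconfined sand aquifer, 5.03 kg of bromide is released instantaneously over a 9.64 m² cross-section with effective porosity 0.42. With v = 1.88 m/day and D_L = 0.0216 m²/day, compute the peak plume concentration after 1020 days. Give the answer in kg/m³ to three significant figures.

0.0747 kg/m³

The peak of an instantaneous 1D plume sits at x = vt; there the Gaussian factor is 1 and C_max = M/(n_e·A·√(4πDt)), where n_e·A is the pore area the mass is dissolved in.
√(4πDt) = √(4π × 0.0216 × 1020) = 16.64 m, so C_max = 5.03/(0.42 × 9.64 × 16.64) = 0.0747 kg/m³.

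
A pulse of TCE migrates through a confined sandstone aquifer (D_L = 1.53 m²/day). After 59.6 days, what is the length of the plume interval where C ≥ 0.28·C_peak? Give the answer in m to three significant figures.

The plume is Gaussian with σ = √(2Dt) = √(2 × 1.53 × 59.6) = 13.50 m.
C/C_peak = exp(−Δx²/(2σ²)) = 0.28 ⇒ Δx = σ·√(−2 ln 0.28) = 13.50 × 1.596 = 21.55 m.
Width = 2Δx = 43.1 m.

43.1 m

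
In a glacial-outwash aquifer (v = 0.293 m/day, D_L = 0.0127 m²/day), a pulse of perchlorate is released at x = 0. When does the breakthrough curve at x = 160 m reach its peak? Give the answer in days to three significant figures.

For the 1D instantaneous-source solution, setting ∂C/∂t = 0 at fixed x gives v²t² + 2Dt − x² = 0, so t = (√(D² + v²x²) − D)/v².
√(D² + v²x²) = √(0.0127² + 0.293² × 160²) = 46.88; v² = 0.085849.
t = (46.88 − 0.0127)/0.085849 = 546 days (vs. the pure-advection estimate x/v = 546 d).

546 days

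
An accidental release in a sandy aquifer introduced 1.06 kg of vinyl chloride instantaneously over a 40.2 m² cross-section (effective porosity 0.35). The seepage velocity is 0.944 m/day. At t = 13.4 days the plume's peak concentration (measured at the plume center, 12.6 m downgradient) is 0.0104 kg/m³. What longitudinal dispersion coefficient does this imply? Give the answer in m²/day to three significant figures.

At the plume center C_max = M/(n_e·A·√(4πDt)), so D = M²/(4πt·(n_e·A·C_max)²).
n_e·A·C_max = 0.35 × 40.2 × 0.0104 = 0.1463 kg/m.
D = 1.06²/(4π × 13.4 × 0.1463²) = 0.312 m²/day.

0.312 m²/day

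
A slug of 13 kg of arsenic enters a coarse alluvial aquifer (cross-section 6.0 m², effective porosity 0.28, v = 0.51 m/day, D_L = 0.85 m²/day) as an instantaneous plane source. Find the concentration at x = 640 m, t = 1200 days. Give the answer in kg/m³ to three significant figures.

0.0564 kg/m³

For an instantaneous plane source, C(x,t) = M/(n_e·A·√(4πDt)) · exp(−(x−vt)²/(4Dt)), with n_e·A the pore (flow) area.
Plume center vt = 0.51 × 1200 = 612 m, so the well at 640 m is 28 m downgradient of the peak.
√(4πDt) = 113.2 m, giving peak height M/(n_e·A·√(4πDt)) = 13/(0.28 × 6.0 × 113.2) = 0.06836 kg/m³.
(x−vt)²/(4Dt) = (28)²/(4 × 0.85 × 1200) = 0.1922; exp(−0.1922) = 0.8251.
C = 0.06836 × 0.8251 = 0.0564 kg/m³.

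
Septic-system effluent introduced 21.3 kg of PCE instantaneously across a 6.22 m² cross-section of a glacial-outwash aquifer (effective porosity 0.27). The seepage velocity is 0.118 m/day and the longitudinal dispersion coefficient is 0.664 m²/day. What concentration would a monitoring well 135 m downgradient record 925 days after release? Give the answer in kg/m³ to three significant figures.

0.110 kg/m³

For an instantaneous plane source, C(x,t) = M/(n_e·A·√(4πDt)) · exp(−(x−vt)²/(4Dt)), with n_e·A the pore (flow) area.
Plume center vt = 0.118 × 925 = 109.15 m, so the well at 135 m is 25.85 m downgradient of the peak.
√(4πDt) = 87.85 m, giving peak height M/(n_e·A·√(4πDt)) = 21.3/(0.27 × 6.22 × 87.85) = 0.1444 kg/m³.
(x−vt)²/(4Dt) = (25.85)²/(4 × 0.664 × 925) = 0.2720; exp(−0.2720) = 0.7619.
C = 0.1444 × 0.7619 = 0.110 kg/m³.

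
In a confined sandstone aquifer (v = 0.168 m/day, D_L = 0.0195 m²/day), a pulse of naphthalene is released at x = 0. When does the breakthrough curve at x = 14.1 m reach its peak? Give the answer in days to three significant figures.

For the 1D instantaneous-source solution, setting ∂C/∂t = 0 at fixed x gives v²t² + 2Dt − x² = 0, so t = (√(D² + v²x²) − D)/v².
√(D² + v²x²) = √(0.0195² + 0.168² × 14.1²) = 2.369; v² = 0.028224.
t = (2.369 − 0.0195)/0.028224 = 83.2 days (vs. the pure-advection estimate x/v = 83.9 d).

83.2 days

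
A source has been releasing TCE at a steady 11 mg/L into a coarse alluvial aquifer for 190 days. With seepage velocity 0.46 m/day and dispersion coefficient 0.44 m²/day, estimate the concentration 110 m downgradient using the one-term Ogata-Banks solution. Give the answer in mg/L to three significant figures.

0.443 mg/L

For a continuous step input, C/C₀ ≈ ½·erfc((x−vt)/(2√(Dt))).
vt = 0.46 × 190 = 87.4 m and 2√(Dt) = 2√(0.44 × 190) = 18.29 m.
Argument (x−vt)/(2√(Dt)) = (110 − 87.4)/18.29 = 1.236; ½·erfc(1.236) = 0.04023.
C = 11 × 0.04023 = 0.443 mg/L.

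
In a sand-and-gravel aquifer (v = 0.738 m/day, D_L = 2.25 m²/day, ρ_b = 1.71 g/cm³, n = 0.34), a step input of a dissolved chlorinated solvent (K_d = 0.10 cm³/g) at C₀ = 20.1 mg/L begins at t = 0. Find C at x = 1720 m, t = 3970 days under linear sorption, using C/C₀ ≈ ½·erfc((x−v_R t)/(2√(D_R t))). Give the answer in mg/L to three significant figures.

19.7 mg/L

Retardation factor R = 1 + ρ_b·K_d/n = 1 + 1.71 × 0.10/0.34 = 1.503.
Sorption retards both mechanisms: v_R = v/R = 0.4910 m/day, D_R = D/R = 1.497 m²/day.
v_R·t = 0.4910 × 3970 = 1949.27 m; 2√(D_R t) = 154.2 m; argument = (1720 − 1949.27)/154.2 = -1.487.
C = C₀ × ½·erfc(-1.487) = 20.1 × 0.9823 = 19.7 mg/L.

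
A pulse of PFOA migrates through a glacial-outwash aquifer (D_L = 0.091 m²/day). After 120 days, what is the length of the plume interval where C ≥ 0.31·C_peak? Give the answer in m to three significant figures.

The plume is Gaussian with σ = √(2Dt) = √(2 × 0.091 × 120) = 4.673 m.
C/C_peak = exp(−Δx²/(2σ²)) = 0.31 ⇒ Δx = σ·√(−2 ln 0.31) = 4.673 × 1.530 = 7.150 m.
Width = 2Δx = 14.3 m.

14.3 m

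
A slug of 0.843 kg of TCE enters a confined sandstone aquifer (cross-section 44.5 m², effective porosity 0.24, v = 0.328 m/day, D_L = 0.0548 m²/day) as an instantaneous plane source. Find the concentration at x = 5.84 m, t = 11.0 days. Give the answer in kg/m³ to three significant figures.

For an instantaneous plane source, C(x,t) = M/(n_e·A·√(4πDt)) · exp(−(x−vt)²/(4Dt)), with n_e·A the pore (flow) area.
Plume center vt = 0.328 × 11.0 = 3.608 m, so the well at 5.84 m is 2.232 m downgradient of the peak.
√(4πDt) = 2.752 m, giving peak height M/(n_e·A·√(4πDt)) = 0.843/(0.24 × 44.5 × 2.752) = 0.02868 kg/m³.
(x−vt)²/(4Dt) = (2.232)²/(4 × 0.0548 × 11.0) = 2.066; exp(−2.066) = 0.1267.
C = 0.02868 × 0.1267 = 0.00363 kg/m³.

0.00363 kg/m³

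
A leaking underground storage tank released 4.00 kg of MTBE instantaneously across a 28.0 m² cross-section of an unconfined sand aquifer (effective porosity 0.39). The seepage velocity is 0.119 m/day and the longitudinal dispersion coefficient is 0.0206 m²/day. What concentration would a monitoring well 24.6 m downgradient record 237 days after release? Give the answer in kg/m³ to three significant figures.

For an instantaneous plane source, C(x,t) = M/(n_e·A·√(4πDt)) · exp(−(x−vt)²/(4Dt)), with n_e·A the pore (flow) area.
Plume center vt = 0.119 × 237 = 28.203 m, so the well at 24.6 m is 3.603 m upgradient of the peak.
√(4πDt) = 7.833 m, giving peak height M/(n_e·A·√(4πDt)) = 4.00/(0.39 × 28.0 × 7.833) = 0.04676 kg/m³.
(x−vt)²/(4Dt) = (-3.603)²/(4 × 0.0206 × 237) = 0.6647; exp(−0.6647) = 0.5144.
C = 0.04676 × 0.5144 = 0.0241 kg/m³.

0.0241 kg/m³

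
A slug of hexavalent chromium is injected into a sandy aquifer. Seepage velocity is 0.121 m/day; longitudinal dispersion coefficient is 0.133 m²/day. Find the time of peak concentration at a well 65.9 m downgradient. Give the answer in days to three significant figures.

536 days

For the 1D instantaneous-source solution, setting ∂C/∂t = 0 at fixed x gives v²t² + 2Dt − x² = 0, so t = (√(D² + v²x²) − D)/v².
√(D² + v²x²) = √(0.133² + 0.121² × 65.9²) = 7.975; v² = 0.014641.
t = (7.975 − 0.133)/0.014641 = 536 days (vs. the pure-advection estimate x/v = 545 d).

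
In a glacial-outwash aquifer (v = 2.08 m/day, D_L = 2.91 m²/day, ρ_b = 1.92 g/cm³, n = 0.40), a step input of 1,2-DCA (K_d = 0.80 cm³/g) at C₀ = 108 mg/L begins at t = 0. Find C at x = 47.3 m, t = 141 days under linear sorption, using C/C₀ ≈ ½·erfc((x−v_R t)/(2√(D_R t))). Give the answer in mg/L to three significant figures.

Retardation factor R = 1 + ρ_b·K_d/n = 1 + 1.92 × 0.80/0.40 = 4.840.
Sorption retards both mechanisms: v_R = v/R = 0.4298 m/day, D_R = D/R = 0.6012 m²/day.
v_R·t = 0.4298 × 141 = 60.6018 m; 2√(D_R t) = 18.41 m; argument = (47.3 − 60.6018)/18.41 = -0.7225.
C = C₀ × ½·erfc(-0.7225) = 108 × 0.8466 = 91.4 mg/L.

91.4 mg/L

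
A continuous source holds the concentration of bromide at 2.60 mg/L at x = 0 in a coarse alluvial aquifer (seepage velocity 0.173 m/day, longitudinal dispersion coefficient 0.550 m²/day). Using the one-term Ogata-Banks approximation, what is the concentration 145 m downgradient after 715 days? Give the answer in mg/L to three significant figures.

For a continuous step input, C/C₀ ≈ ½·erfc((x−vt)/(2√(Dt))).
vt = 0.173 × 715 = 123.695 m and 2√(Dt) = 2√(0.550 × 715) = 39.66 m.
Argument (x−vt)/(2√(Dt)) = (145 − 123.695)/39.66 = 0.5372; ½·erfc(0.5372) = 0.2237.
C = 2.60 × 0.2237 = 0.582 mg/L.

0.582 mg/L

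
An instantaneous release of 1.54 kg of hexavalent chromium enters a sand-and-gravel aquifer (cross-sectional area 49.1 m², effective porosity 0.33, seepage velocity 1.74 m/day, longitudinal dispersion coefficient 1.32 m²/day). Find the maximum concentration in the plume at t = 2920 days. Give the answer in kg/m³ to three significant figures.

0.000432 kg/m³

The peak of an instantaneous 1D plume sits at x = vt; there the Gaussian factor is 1 and C_max = M/(n_e·A·√(4πDt)), where n_e·A is the pore area the mass is dissolved in.
√(4πDt) = √(4π × 1.32 × 2920) = 220.1 m, so C_max = 1.54/(0.33 × 49.1 × 220.1) = 0.000432 kg/m³.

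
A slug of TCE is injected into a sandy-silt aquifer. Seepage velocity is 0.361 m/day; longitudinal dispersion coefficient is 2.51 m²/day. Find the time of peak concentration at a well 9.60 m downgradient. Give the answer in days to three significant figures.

For the 1D instantaneous-source solution, setting ∂C/∂t = 0 at fixed x gives v²t² + 2Dt − x² = 0, so t = (√(D² + v²x²) − D)/v².
√(D² + v²x²) = √(2.51² + 0.361² × 9.60²) = 4.279; v² = 0.130321.
t = (4.279 − 2.51)/0.130321 = 13.6 days (vs. the pure-advection estimate x/v = 26.6 d).

13.6 days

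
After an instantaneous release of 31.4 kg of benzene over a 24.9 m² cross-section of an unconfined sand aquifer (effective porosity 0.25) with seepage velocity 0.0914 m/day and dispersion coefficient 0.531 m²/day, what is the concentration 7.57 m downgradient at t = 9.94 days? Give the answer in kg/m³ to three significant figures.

For an instantaneous plane source, C(x,t) = M/(n_e·A·√(4πDt)) · exp(−(x−vt)²/(4Dt)), with n_e·A the pore (flow) area.
Plume center vt = 0.0914 × 9.94 = 0.908516 m, so the well at 7.57 m is 6.661484 m downgradient of the peak.
√(4πDt) = 8.144 m, giving peak height M/(n_e·A·√(4πDt)) = 31.4/(0.25 × 24.9 × 8.144) = 0.6194 kg/m³.
(x−vt)²/(4Dt) = (6.661484)²/(4 × 0.531 × 9.94) = 2.102; exp(−2.102) = 0.1222.
C = 0.6194 × 0.1222 = 0.0757 kg/m³.

0.0757 kg/m³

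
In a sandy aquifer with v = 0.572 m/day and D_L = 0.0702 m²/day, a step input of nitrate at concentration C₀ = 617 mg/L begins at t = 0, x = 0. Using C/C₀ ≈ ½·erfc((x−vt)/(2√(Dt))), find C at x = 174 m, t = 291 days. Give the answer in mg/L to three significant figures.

For a continuous step input, C/C₀ ≈ ½·erfc((x−vt)/(2√(Dt))).
vt = 0.572 × 291 = 166.452 m and 2√(Dt) = 2√(0.0702 × 291) = 9.040 m.
Argument (x−vt)/(2√(Dt)) = (174 − 166.452)/9.040 = 0.8350; ½·erfc(0.8350) = 0.1188.
C = 617 × 0.1188 = 73.3 mg/L.

73.3 mg/L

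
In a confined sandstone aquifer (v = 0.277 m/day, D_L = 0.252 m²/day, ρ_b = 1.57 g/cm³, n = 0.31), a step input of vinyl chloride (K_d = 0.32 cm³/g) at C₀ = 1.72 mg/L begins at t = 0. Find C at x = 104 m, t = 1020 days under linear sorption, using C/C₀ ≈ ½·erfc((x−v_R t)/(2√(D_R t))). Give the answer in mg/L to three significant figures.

1.04 mg/L

Retardation factor R = 1 + ρ_b·K_d/n = 1 + 1.57 × 0.32/0.31 = 2.621.
Sorption retards both mechanisms: v_R = v/R = 0.1057 m/day, D_R = D/R = 0.09615 m²/day.
v_R·t = 0.1057 × 1020 = 107.814 m; 2√(D_R t) = 19.81 m; argument = (104 − 107.814)/19.81 = -0.1925.
C = C₀ × ½·erfc(-0.1925) = 1.72 × 0.6073 = 1.04 mg/L.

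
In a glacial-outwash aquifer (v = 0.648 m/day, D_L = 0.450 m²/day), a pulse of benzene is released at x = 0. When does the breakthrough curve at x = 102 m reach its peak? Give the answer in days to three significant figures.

For the 1D instantaneous-source solution, setting ∂C/∂t = 0 at fixed x gives v²t² + 2Dt − x² = 0, so t = (√(D² + v²x²) − D)/v².
√(D² + v²x²) = √(0.450² + 0.648² × 102²) = 66.10; v² = 0.419904.
t = (66.10 − 0.450)/0.419904 = 156 days (vs. the pure-advection estimate x/v = 157 d).

156 days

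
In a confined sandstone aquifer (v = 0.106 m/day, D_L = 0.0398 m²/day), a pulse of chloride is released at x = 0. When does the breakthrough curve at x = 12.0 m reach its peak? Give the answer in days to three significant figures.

110 days

For the 1D instantaneous-source solution, setting ∂C/∂t = 0 at fixed x gives v²t² + 2Dt − x² = 0, so t = (√(D² + v²x²) − D)/v².
√(D² + v²x²) = √(0.0398² + 0.106² × 12.0²) = 1.273; v² = 0.011236.
t = (1.273 − 0.0398)/0.011236 = 110 days (vs. the pure-advection estimate x/v = 113 d).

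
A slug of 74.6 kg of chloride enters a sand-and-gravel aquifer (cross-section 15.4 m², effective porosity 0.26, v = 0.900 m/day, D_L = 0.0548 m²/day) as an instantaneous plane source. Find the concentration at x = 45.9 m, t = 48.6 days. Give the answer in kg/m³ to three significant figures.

For an instantaneous plane source, C(x,t) = M/(n_e·A·√(4πDt)) · exp(−(x−vt)²/(4Dt)), with n_e·A the pore (flow) area.
Plume center vt = 0.900 × 48.6 = 43.74 m, so the well at 45.9 m is 2.16 m downgradient of the peak.
√(4πDt) = 5.785 m, giving peak height M/(n_e·A·√(4πDt)) = 74.6/(0.26 × 15.4 × 5.785) = 3.221 kg/m³.
(x−vt)²/(4Dt) = (2.16)²/(4 × 0.0548 × 48.6) = 0.4380; exp(−0.4380) = 0.6453.
C = 3.221 × 0.6453 = 2.08 kg/m³.

2.08 kg/m³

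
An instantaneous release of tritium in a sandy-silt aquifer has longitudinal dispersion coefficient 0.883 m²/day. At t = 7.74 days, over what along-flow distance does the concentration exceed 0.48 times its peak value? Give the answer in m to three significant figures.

8.96 m

The plume is Gaussian with σ = √(2Dt) = √(2 × 0.883 × 7.74) = 3.697 m.
C/C_peak = exp(−Δx²/(2σ²)) = 0.48 ⇒ Δx = σ·√(−2 ln 0.48) = 3.697 × 1.212 = 4.481 m.
Width = 2Δx = 8.96 m.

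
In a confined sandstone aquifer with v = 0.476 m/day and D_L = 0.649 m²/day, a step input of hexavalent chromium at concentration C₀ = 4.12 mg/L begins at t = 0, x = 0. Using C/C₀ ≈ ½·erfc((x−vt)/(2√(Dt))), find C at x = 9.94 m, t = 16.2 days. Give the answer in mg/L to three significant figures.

1.29 mg/L

For a continuous step input, C/C₀ ≈ ½·erfc((x−vt)/(2√(Dt))).
vt = 0.476 × 16.2 = 7.7112 m and 2√(Dt) = 2√(0.649 × 16.2) = 6.485 m.
Argument (x−vt)/(2√(Dt)) = (9.94 − 7.7112)/6.485 = 0.3437; ½·erfc(0.3437) = 0.3135.
C = 4.12 × 0.3135 = 1.29 mg/L.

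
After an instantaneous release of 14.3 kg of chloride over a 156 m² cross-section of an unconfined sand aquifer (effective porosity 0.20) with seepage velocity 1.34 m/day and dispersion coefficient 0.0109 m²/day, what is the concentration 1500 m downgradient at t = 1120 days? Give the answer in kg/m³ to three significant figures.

0.0365 kg/m³

For an instantaneous plane source, C(x,t) = M/(n_e·A·√(4πDt)) · exp(−(x−vt)²/(4Dt)), with n_e·A the pore (flow) area.
Plume center vt = 1.34 × 1120 = 1500.8 m, so the well at 1500 m is 0.8 m upgradient of the peak.
√(4πDt) = 12.39 m, giving peak height M/(n_e·A·√(4πDt)) = 14.3/(0.20 × 156 × 12.39) = 0.03699 kg/m³.
(x−vt)²/(4Dt) = (-0.8)²/(4 × 0.0109 × 1120) = 0.01311; exp(−0.01311) = 0.9870.
C = 0.03699 × 0.9870 = 0.0365 kg/m³.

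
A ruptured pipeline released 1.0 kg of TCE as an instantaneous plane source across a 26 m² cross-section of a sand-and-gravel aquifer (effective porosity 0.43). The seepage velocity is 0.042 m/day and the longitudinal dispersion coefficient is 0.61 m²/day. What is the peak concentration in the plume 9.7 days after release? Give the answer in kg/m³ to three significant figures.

0.0104 kg/m³

The peak of an instantaneous 1D plume sits at x = vt; there the Gaussian factor is 1 and C_max = M/(n_e·A·√(4πDt)), where n_e·A is the pore area the mass is dissolved in.
√(4πDt) = √(4π × 0.61 × 9.7) = 8.623 m, so C_max = 1.0/(0.43 × 26 × 8.623) = 0.0104 kg/m³.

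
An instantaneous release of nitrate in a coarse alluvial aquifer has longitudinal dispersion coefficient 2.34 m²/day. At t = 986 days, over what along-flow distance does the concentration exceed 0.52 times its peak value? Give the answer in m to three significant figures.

The plume is Gaussian with σ = √(2Dt) = √(2 × 2.34 × 986) = 67.93 m.
C/C_peak = exp(−Δx²/(2σ²)) = 0.52 ⇒ Δx = σ·√(−2 ln 0.52) = 67.93 × 1.144 = 77.71 m.
Width = 2Δx = 155 m.

155 m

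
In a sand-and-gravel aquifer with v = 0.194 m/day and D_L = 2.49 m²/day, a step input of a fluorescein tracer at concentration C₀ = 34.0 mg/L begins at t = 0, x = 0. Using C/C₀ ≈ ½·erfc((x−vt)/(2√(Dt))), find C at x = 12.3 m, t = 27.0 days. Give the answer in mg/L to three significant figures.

9.22 mg/L

For a continuous step input, C/C₀ ≈ ½·erfc((x−vt)/(2√(Dt))).
vt = 0.194 × 27.0 = 5.238 m and 2√(Dt) = 2√(2.49 × 27.0) = 16.40 m.
Argument (x−vt)/(2√(Dt)) = (12.3 − 5.238)/16.40 = 0.4306; ½·erfc(0.4306) = 0.2713.
C = 34.0 × 0.2713 = 9.22 mg/L.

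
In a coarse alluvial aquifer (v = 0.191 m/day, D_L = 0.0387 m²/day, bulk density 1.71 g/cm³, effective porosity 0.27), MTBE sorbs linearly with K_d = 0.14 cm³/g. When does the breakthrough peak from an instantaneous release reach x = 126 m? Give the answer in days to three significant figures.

1240 days

Retardation factor R = 1 + ρ_b·K_d/n = 1 + 1.71 × 0.14/0.27 = 1.887.
Sorption retards both mechanisms: v_R = v/R = 0.1012 m/day, D_R = D/R = 0.02051 m²/day.
Peak time from v_R²t² + 2D_R t − x² = 0: t = (√(D_R² + v_R²x²) − D_R)/v_R².
√(D_R² + v_R²x²) = √(0.02051² + 0.1012² × 126²) = 12.75; v_R² = 0.01024.
t = (12.75 − 0.02051)/0.01024 = 1240 days.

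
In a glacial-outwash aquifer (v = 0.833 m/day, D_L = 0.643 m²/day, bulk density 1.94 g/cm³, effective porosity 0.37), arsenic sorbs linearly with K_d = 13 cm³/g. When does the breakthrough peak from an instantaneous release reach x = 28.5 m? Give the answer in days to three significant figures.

2300 days

Retardation factor R = 1 + ρ_b·K_d/n = 1 + 1.94 × 13/0.37 = 69.16.
Sorption retards both mechanisms: v_R = v/R = 0.01204 m/day, D_R = D/R = 0.009297 m²/day.
Peak time from v_R²t² + 2D_R t − x² = 0: t = (√(D_R² + v_R²x²) − D_R)/v_R².
√(D_R² + v_R²x²) = √(0.009297² + 0.01204² × 28.5²) = 0.3433; v_R² = 0.0001450.
t = (0.3433 − 0.009297)/0.0001450 = 2300 days.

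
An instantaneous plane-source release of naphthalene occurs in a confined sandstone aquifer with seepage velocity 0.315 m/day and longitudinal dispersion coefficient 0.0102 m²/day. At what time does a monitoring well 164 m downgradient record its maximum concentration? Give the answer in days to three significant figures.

521 days

For the 1D instantaneous-source solution, setting ∂C/∂t = 0 at fixed x gives v²t² + 2Dt − x² = 0, so t = (√(D² + v²x²) − D)/v².
√(D² + v²x²) = √(0.0102² + 0.315² × 164²) = 51.66; v² = 0.099225.
t = (51.66 − 0.0102)/0.099225 = 521 days (vs. the pure-advection estimate x/v = 521 d).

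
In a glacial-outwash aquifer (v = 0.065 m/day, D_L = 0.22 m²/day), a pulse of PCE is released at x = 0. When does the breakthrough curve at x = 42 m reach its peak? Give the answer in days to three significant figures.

596 days

For the 1D instantaneous-source solution, setting ∂C/∂t = 0 at fixed x gives v²t² + 2Dt − x² = 0, so t = (√(D² + v²x²) − D)/v².
√(D² + v²x²) = √(0.22² + 0.065² × 42²) = 2.739; v² = 0.004225.
t = (2.739 − 0.22)/0.004225 = 596 days (vs. the pure-advection estimate x/v = 646 d).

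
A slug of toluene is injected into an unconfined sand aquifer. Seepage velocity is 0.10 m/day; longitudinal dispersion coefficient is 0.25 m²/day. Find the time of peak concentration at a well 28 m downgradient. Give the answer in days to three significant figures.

For the 1D instantaneous-source solution, setting ∂C/∂t = 0 at fixed x gives v²t² + 2Dt − x² = 0, so t = (√(D² + v²x²) − D)/v².
√(D² + v²x²) = √(0.25² + 0.10² × 28²) = 2.811; v² = 0.01.
t = (2.811 − 0.25)/0.01 = 256 days (vs. the pure-advection estimate x/v = 280 d).

256 days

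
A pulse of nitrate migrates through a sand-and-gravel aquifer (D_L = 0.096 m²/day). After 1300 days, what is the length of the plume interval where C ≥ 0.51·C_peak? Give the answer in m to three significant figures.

The plume is Gaussian with σ = √(2Dt) = √(2 × 0.096 × 1300) = 15.80 m.
C/C_peak = exp(−Δx²/(2σ²)) = 0.51 ⇒ Δx = σ·√(−2 ln 0.51) = 15.80 × 1.160 = 18.33 m.
Width = 2Δx = 36.7 m.

36.7 m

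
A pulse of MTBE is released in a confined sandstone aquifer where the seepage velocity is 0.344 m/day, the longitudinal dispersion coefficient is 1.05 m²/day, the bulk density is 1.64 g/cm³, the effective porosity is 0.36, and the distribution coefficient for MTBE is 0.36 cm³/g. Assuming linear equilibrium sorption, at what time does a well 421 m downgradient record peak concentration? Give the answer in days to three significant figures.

3210 days

Retardation factor R = 1 + ρ_b·K_d/n = 1 + 1.64 × 0.36/0.36 = 2.640.
Sorption retards both mechanisms: v_R = v/R = 0.1303 m/day, D_R = D/R = 0.3977 m²/day.
Peak time from v_R²t² + 2D_R t − x² = 0: t = (√(D_R² + v_R²x²) − D_R)/v_R².
√(D_R² + v_R²x²) = √(0.3977² + 0.1303² × 421²) = 54.86; v_R² = 0.01698.
t = (54.86 − 0.3977)/0.01698 = 3210 days.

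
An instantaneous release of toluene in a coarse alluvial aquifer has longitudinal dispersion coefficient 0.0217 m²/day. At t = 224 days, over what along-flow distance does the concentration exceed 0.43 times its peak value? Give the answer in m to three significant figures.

8.10 m

The plume is Gaussian with σ = √(2Dt) = √(2 × 0.0217 × 224) = 3.118 m.
C/C_peak = exp(−Δx²/(2σ²)) = 0.43 ⇒ Δx = σ·√(−2 ln 0.43) = 3.118 × 1.299 = 4.050 m.
Width = 2Δx = 8.10 m.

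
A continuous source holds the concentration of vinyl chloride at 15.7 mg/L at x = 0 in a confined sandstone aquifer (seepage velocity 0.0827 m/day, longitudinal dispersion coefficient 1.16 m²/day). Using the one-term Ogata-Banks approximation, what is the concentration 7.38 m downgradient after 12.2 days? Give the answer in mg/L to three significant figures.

For a continuous step input, C/C₀ ≈ ½·erfc((x−vt)/(2√(Dt))).
vt = 0.0827 × 12.2 = 1.00894 m and 2√(Dt) = 2√(1.16 × 12.2) = 7.524 m.
Argument (x−vt)/(2√(Dt)) = (7.38 − 1.00894)/7.524 = 0.8468; ½·erfc(0.8468) = 0.1155.
C = 15.7 × 0.1155 = 1.81 mg/L.

1.81 mg/L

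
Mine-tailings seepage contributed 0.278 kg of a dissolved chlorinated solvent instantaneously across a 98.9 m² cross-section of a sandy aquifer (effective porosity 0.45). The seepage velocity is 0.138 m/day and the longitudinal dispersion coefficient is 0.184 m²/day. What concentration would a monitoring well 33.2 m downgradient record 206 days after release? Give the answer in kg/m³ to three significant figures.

For an instantaneous plane source, C(x,t) = M/(n_e·A·√(4πDt)) · exp(−(x−vt)²/(4Dt)), with n_e·A the pore (flow) area.
Plume center vt = 0.138 × 206 = 28.428 m, so the well at 33.2 m is 4.772 m downgradient of the peak.
√(4πDt) = 21.82 m, giving peak height M/(n_e·A·√(4πDt)) = 0.278/(0.45 × 98.9 × 21.82) = 0.0002863 kg/m³.
(x−vt)²/(4Dt) = (4.772)²/(4 × 0.184 × 206) = 0.1502; exp(−0.1502) = 0.8605.
C = 0.0002863 × 0.8605 = 0.000246 kg/m³.

0.000246 kg/m³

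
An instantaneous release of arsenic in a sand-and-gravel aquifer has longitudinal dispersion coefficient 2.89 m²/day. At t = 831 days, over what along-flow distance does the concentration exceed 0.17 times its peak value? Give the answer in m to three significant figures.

The plume is Gaussian with σ = √(2Dt) = √(2 × 2.89 × 831) = 69.30 m.
C/C_peak = exp(−Δx²/(2σ²)) = 0.17 ⇒ Δx = σ·√(−2 ln 0.17) = 69.30 × 1.883 = 130.5 m.
Width = 2Δx = 261 m.

261 m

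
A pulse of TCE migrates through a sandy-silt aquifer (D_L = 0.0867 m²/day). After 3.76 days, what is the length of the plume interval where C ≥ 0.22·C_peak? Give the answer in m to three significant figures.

2.81 m

The plume is Gaussian with σ = √(2Dt) = √(2 × 0.0867 × 3.76) = 0.8075 m.
C/C_peak = exp(−Δx²/(2σ²)) = 0.22 ⇒ Δx = σ·√(−2 ln 0.22) = 0.8075 × 1.740 = 1.405 m.
Width = 2Δx = 2.81 m.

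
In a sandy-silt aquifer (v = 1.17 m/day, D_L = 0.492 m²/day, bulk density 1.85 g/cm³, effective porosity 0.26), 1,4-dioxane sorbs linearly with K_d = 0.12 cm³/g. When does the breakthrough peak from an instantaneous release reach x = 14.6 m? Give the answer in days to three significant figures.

22.5 days

Retardation factor R = 1 + ρ_b·K_d/n = 1 + 1.85 × 0.12/0.26 = 1.854.
Sorption retards both mechanisms: v_R = v/R = 0.6311 m/day, D_R = D/R = 0.2654 m²/day.
Peak time from v_R²t² + 2D_R t − x² = 0: t = (√(D_R² + v_R²x²) − D_R)/v_R².
√(D_R² + v_R²x²) = √(0.2654² + 0.6311² × 14.6²) = 9.218; v_R² = 0.3983.
t = (9.218 − 0.2654)/0.3983 = 22.5 days.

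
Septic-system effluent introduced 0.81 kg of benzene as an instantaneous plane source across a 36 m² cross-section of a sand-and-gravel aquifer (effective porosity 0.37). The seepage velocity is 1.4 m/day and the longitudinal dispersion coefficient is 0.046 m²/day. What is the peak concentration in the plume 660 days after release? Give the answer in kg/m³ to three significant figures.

0.00311 kg/m³

The peak of an instantaneous 1D plume sits at x = vt; there the Gaussian factor is 1 and C_max = M/(n_e·A·√(4πDt)), where n_e·A is the pore area the mass is dissolved in.
√(4πDt) = √(4π × 0.046 × 660) = 19.53 m, so C_max = 0.81/(0.37 × 36 × 19.53) = 0.00311 kg/m³.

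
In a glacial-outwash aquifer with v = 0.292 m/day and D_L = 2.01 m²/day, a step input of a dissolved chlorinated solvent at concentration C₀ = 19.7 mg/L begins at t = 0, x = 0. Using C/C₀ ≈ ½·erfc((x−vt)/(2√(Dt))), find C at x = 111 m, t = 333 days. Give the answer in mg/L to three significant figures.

6.96 mg/L

For a continuous step input, C/C₀ ≈ ½·erfc((x−vt)/(2√(Dt))).
vt = 0.292 × 333 = 97.236 m and 2√(Dt) = 2√(2.01 × 333) = 51.74 m.
Argument (x−vt)/(2√(Dt)) = (111 − 97.236)/51.74 = 0.2660; ½·erfc(0.2660) = 0.3534.
C = 19.7 × 0.3534 = 6.96 mg/L.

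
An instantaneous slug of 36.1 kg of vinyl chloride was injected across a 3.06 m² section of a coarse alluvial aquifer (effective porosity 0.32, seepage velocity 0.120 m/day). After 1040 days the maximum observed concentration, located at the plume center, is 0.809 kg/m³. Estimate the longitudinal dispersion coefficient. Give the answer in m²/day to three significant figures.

At the plume center C_max = M/(n_e·A·√(4πDt)), so D = M²/(4πt·(n_e·A·C_max)²).
n_e·A·C_max = 0.32 × 3.06 × 0.809 = 0.7922 kg/m.
D = 36.1²/(4π × 1040 × 0.7922²) = 0.159 m²/day.

0.159 m²/day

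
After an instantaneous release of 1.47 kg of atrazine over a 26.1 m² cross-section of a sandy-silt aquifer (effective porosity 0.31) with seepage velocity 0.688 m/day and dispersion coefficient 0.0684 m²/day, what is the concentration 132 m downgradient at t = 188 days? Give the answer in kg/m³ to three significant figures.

0.0125 kg/m³

For an instantaneous plane source, C(x,t) = M/(n_e·A·√(4πDt)) · exp(−(x−vt)²/(4Dt)), with n_e·A the pore (flow) area.
Plume center vt = 0.688 × 188 = 129.344 m, so the well at 132 m is 2.656 m downgradient of the peak.
√(4πDt) = 12.71 m, giving peak height M/(n_e·A·√(4πDt)) = 1.47/(0.31 × 26.1 × 12.71) = 0.01429 kg/m³.
(x−vt)²/(4Dt) = (2.656)²/(4 × 0.0684 × 188) = 0.1371; exp(−0.1371) = 0.8719.
C = 0.01429 × 0.8719 = 0.0125 kg/m³.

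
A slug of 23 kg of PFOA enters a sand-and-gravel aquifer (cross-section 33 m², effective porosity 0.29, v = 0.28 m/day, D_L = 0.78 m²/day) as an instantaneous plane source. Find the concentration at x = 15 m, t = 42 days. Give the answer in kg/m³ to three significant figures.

For an instantaneous plane source, C(x,t) = M/(n_e·A·√(4πDt)) · exp(−(x−vt)²/(4Dt)), with n_e·A the pore (flow) area.
Plume center vt = 0.28 × 42 = 11.76 m, so the well at 15 m is 3.24 m downgradient of the peak.
√(4πDt) = 20.29 m, giving peak height M/(n_e·A·√(4πDt)) = 23/(0.29 × 33 × 20.29) = 0.1184 kg/m³.
(x−vt)²/(4Dt) = (3.24)²/(4 × 0.78 × 42) = 0.08011; exp(−0.08011) = 0.9230.
C = 0.1184 × 0.9230 = 0.109 kg/m³.

0.109 kg/m³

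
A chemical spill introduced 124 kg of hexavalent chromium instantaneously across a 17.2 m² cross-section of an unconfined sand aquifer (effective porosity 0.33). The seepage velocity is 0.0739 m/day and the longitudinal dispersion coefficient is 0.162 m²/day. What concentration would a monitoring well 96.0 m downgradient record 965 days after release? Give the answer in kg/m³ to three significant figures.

0.186 kg/m³

For an instantaneous plane source, C(x,t) = M/(n_e·A·√(4πDt)) · exp(−(x−vt)²/(4Dt)), with n_e·A the pore (flow) area.
Plume center vt = 0.0739 × 965 = 71.3135 m, so the well at 96.0 m is 24.6865 m downgradient of the peak.
√(4πDt) = 44.32 m, giving peak height M/(n_e·A·√(4πDt)) = 124/(0.33 × 17.2 × 44.32) = 0.4929 kg/m³.
(x−vt)²/(4Dt) = (24.6865)²/(4 × 0.162 × 965) = 0.9746; exp(−0.9746) = 0.3773.
C = 0.4929 × 0.3773 = 0.186 kg/m³.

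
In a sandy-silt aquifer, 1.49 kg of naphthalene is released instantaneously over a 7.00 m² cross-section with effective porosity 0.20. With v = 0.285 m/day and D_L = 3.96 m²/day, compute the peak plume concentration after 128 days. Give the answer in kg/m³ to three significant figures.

The peak of an instantaneous 1D plume sits at x = vt; there the Gaussian factor is 1 and C_max = M/(n_e·A·√(4πDt)), where n_e·A is the pore area the mass is dissolved in.
√(4πDt) = √(4π × 3.96 × 128) = 79.81 m, so C_max = 1.49/(0.20 × 7.00 × 79.81) = 0.0133 kg/m³.

0.0133 kg/m³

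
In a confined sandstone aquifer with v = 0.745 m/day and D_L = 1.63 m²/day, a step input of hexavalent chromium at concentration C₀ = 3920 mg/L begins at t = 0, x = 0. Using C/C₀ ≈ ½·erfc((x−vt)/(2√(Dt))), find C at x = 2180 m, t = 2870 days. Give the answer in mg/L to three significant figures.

1300 mg/L

For a continuous step input, C/C₀ ≈ ½·erfc((x−vt)/(2√(Dt))).
vt = 0.745 × 2870 = 2138.15 m and 2√(Dt) = 2√(1.63 × 2870) = 136.8 m.
Argument (x−vt)/(2√(Dt)) = (2180 − 2138.15)/136.8 = 0.3059; ½·erfc(0.3059) = 0.3326.
C = 3920 × 0.3326 = 1300 mg/L.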